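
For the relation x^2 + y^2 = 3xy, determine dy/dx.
Differentiate both sides with respect to x, treating y as y(x). By the chain rule, any term containing y contributes a factor of y' = dy/dx when we differentiate it.

Move every term to one side and write the relation as F(x, y) = 0. Term by term,
  d/dx[x^2] = 2x
  d/dx[-3xy] = -3x·y' - 3y
  d/dx[y^2] = 2y·y'

The pieces without y' make up ∂F/∂x and the coefficient of y' is ∂F/∂y:
  ∂F/∂x = 2x - 3y,
  ∂F/∂y = -3x + 2y.

Since d/dx[F] = ∂F/∂x + (∂F/∂y)·y' = 0, solve for y':
  (∂F/∂y)·y' = -∂F/∂x
  dy/dx = -(∂F/∂x)/(∂F/∂y) = -(2x - 3y)/(-3x + 2y) = (2x - 3y)/(3x - 2y)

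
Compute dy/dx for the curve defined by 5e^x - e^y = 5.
Differentiate both sides with respect to x, treating y as y(x). By the chain rule, any term containing y contributes a factor of y' = dy/dx when we differentiate it.

Move every term to one side and write the relation as F(x, y) = 0. Term by term,
  d/dx[5e^(x)] = 5e^(x)
  d/dx[-e^(y)] = -y'·e^(y)
  d/dx[-5] = 0

The pieces without y' make up ∂F/∂x and the coefficient of y' is ∂F/∂y:
  ∂F/∂x = 5e^(x),
  ∂F/∂y = -e^(y).

Since d/dx[F] = ∂F/∂x + (∂F/∂y)·y' = 0, solve for y':
  (∂F/∂y)·y' = -∂F/∂x
  dy/dx = -(∂F/∂x)/(∂F/∂y) = -(5e^(x))/(-e^(y)) = 5e^(x - y)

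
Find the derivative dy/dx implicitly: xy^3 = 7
Differentiate the relation implicitly: treat y = y(x) and apply the chain rule, so every y-derivative picks up a y' = dy/dx factor.

With everything moved to the left-hand side, differentiate term by term:
  d/dx[xy^3] = 3xy^2·y' + y^3
  d/dx[-7] = 0

Separating the contributions that come from x directly and those that come through y:
  without y':      y^3
  multiplying y':  3xy^2

so (y^3) + (3xy^2)·y' = 0, and therefore
  dy/dx = -(y^3)/(3xy^2) = -y/(3x)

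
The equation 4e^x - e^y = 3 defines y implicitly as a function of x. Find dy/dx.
Apply d/dx to both sides, remembering that y depends on x. Each occurrence of y therefore brings in a y' = dy/dx via the chain rule.

With F(x, y) equal to the left-hand side minus the right, differentiate F term by term:
  d/dx[4e^(x)] = 4e^(x)
  d/dx[-e^(y)] = -y'·e^(y)
  d/dx[-3] = 0
Adding these up, d/dx[F] = 0 becomes
  (4e^(x)) + (-e^(y))·y' = 0,
so isolating y',
  dy/dx = -(4e^(x))/(-e^(y)) = 4e^(x - y)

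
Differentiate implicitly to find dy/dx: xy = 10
Take d/dx of both sides. Since y is implicitly a function of x, the chain rule attaches a y' = dy/dx factor whenever we differentiate through y.

Set F(x, y) = (left side) − (right side), so the curve is F = 0. Differentiating each term of F:
  d/dx[xy] = x·y' + y
  d/dx[-10] = 0

Collecting, the y'-free part is the partial derivative in x and the y' coefficient is the partial derivative in y:
  ∂F/∂x = y
  ∂F/∂y = x

so d/dx[F(x, y(x))] = ∂F/∂x + (∂F/∂y)·y' = 0. Rearranging,
  dy/dx = -(∂F/∂x)/(∂F/∂y) = -(y)/(x) = -y/x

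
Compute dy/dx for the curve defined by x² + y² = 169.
Apply d/dx to both sides, remembering that y depends on x. Each occurrence of y therefore brings in a y' = dy/dx via the chain rule.

With F(x, y) equal to the left-hand side minus the right, differentiate F term by term:
  d/dx[x^2] = 2x
  d/dx[y^2] = 2y·y'
  d/dx[-169] = 0
Adding these up, d/dx[F] = 0 becomes
  (2x) + (2y)·y' = 0,
so isolating y',
  dy/dx = -(2x)/(2y) = -x/y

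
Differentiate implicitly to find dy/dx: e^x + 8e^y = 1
Differentiate both sides with respect to x, treating y as y(x). By the chain rule, any term containing y contributes a factor of y' = dy/dx when we differentiate it.

Move every term to one side and write the relation as F(x, y) = 0. Term by term,
  d/dx[e^(x)] = e^(x)
  d/dx[8e^(y)] = 8·y'·e^(y)
  d/dx[-1] = 0

The pieces without y' make up ∂F/∂x and the coefficient of y' is ∂F/∂y:
  ∂F/∂x = e^(x),
  ∂F/∂y = 8e^(y).

Since d/dx[F] = ∂F/∂x + (∂F/∂y)·y' = 0, solve for y':
  (∂F/∂y)·y' = -∂F/∂x
  dy/dx = -(∂F/∂x)/(∂F/∂y) = -(e^(x))/(8e^(y)) = -e^(x - y)/8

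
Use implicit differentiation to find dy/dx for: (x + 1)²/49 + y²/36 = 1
Apply d/dx to both sides, remembering that y depends on x. Each occurrence of y therefore brings in a y' = dy/dx via the chain rule.

With F(x, y) equal to the left-hand side minus the right, differentiate F term by term:
  d/dx[y^2/36] = y·y'/18
  d/dx[(x + 1)^2/49] = 2x/49 + 2/49
  d/dx[-1] = 0
Adding these up, d/dx[F] = 0 becomes
  (2x/49 + 2/49) + (y/18)·y' = 0,
so isolating y',
  dy/dx = -(2x/49 + 2/49)/(y/18)
        = -(2(x + 1)/49)/(y/18) = 36(-x - 1)/(49y)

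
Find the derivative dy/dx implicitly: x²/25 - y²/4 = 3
Apply d/dx to both sides, remembering that y depends on x. Each occurrence of y therefore brings in a y' = dy/dx via the chain rule.

With F(x, y) equal to the left-hand side minus the right, differentiate F term by term:
  d/dx[x^2/25] = 2x/25
  d/dx[-y^2/4] = -y·y'/2
  d/dx[-3] = 0
Adding these up, d/dx[F] = 0 becomes
  (2x/25) + (-y/2)·y' = 0,
so isolating y',
  dy/dx = -(2x/25)/(-y/2) = 4x/(25y)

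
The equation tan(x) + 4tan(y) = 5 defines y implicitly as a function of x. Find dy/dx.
Differentiate both sides with respect to x, treating y as y(x). By the chain rule, any term containing y contributes a factor of y' = dy/dx when we differentiate it.

Move every term to one side and write the relation as F(x, y) = 0. Term by term,
  d/dx[tan(x)] = tan(x)^2 + 1
  d/dx[4tan(y)] = 4·y'(tan(y)^2 + 1)
  d/dx[-5] = 0

The pieces without y' make up ∂F/∂x and the coefficient of y' is ∂F/∂y:
  ∂F/∂x = tan(x)^2 + 1,
  ∂F/∂y = 4tan(y)^2 + 4.

Since d/dx[F] = ∂F/∂x + (∂F/∂y)·y' = 0, solve for y':
  (∂F/∂y)·y' = -∂F/∂x
  dy/dx = -(∂F/∂x)/(∂F/∂y) = -(tan(x)^2 + 1)/(4tan(y)^2 + 4) = -cos(y)^2/(4cos(x)^2)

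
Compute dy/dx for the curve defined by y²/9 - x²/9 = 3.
Take d/dx of both sides. Since y is implicitly a function of x, the chain rule attaches a y' = dy/dx factor whenever we differentiate through y.

Set F(x, y) = (left side) − (right side), so the curve is F = 0. Differentiating each term of F:
  d/dx[-x^2/9] = -2x/9
  d/dx[y^2/9] = 2y·y'/9
  d/dx[-3] = 0

Collecting, the y'-free part is the partial derivative in x and the y' coefficient is the partial derivative in y:
  ∂F/∂x = -2x/9
  ∂F/∂y = 2y/9

so d/dx[F(x, y(x))] = ∂F/∂x + (∂F/∂y)·y' = 0. Rearranging,
  dy/dx = -(∂F/∂x)/(∂F/∂y) = -(-2x/9)/(2y/9) = x/y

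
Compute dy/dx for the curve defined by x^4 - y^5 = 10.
Take d/dx of both sides. Since y is implicitly a function of x, the chain rule attaches a y' = dy/dx factor whenever we differentiate through y.

Set F(x, y) = (left side) − (right side), so the curve is F = 0. Differentiating each term of F:
  d/dx[x^4] = 4x^3
  d/dx[-y^5] = -5y^4·y'
  d/dx[-10] = 0

Collecting, the y'-free part is the partial derivative in x and the y' coefficient is the partial derivative in y:
  ∂F/∂x = 4x^3
  ∂F/∂y = -5y^4

so d/dx[F(x, y(x))] = ∂F/∂x + (∂F/∂y)·y' = 0. Rearranging,
  dy/dx = -(∂F/∂x)/(∂F/∂y) = -(4x^3)/(-5y^4) = 4x^3/(5y^4)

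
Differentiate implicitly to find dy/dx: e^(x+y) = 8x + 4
Apply d/dx to both sides, remembering that y depends on x. Each occurrence of y therefore brings in a y' = dy/dx via the chain rule.

With F(x, y) equal to the left-hand side minus the right, differentiate F term by term:
  d/dx[-8x] = -8
  d/dx[e^(x + y)] = (y' + 1)·e^(x + y)
  d/dx[-4] = 0
Adding these up, d/dx[F] = 0 becomes
  (e^(x + y) - 8) + (e^(x + y))·y' = 0,
so isolating y',
  dy/dx = -(e^(x + y) - 8)/(e^(x + y)) = 8e^(-x - y) - 1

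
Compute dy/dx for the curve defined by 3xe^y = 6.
Take d/dx of both sides. Since y is implicitly a function of x, the chain rule attaches a y' = dy/dx factor whenever we differentiate through y.

Set F(x, y) = (left side) − (right side), so the curve is F = 0. Differentiating each term of F:
  d/dx[3x·e^(y)] = 3x·y'·e^(y) + 3e^(y)
  d/dx[-6] = 0

Collecting, the y'-free part is the partial derivative in x and the y' coefficient is the partial derivative in y:
  ∂F/∂x = 3e^(y)
  ∂F/∂y = 3x·e^(y)

so d/dx[F(x, y(x))] = ∂F/∂x + (∂F/∂y)·y' = 0. Rearranging,
  dy/dx = -(∂F/∂x)/(∂F/∂y) = -(3e^(y))/(3x·e^(y)) = -1/x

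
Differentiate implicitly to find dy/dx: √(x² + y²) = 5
Differentiate both sides with respect to x, treating y as y(x). By the chain rule, any term containing y contributes a factor of y' = dy/dx when we differentiate it.

Move every term to one side and write the relation as F(x, y) = 0. Term by term,
  d/dx[√(x^2 + y^2)] = (x + y·y')/√(x^2 + y^2)
  d/dx[-5] = 0

The pieces without y' make up ∂F/∂x and the coefficient of y' is ∂F/∂y:
  ∂F/∂x = x/√(x^2 + y^2),
  ∂F/∂y = y/√(x^2 + y^2).

Since d/dx[F] = ∂F/∂x + (∂F/∂y)·y' = 0, solve for y':
  (∂F/∂y)·y' = -∂F/∂x
  dy/dx = -(∂F/∂x)/(∂F/∂y) = -(x/√(x^2 + y^2))/(y/√(x^2 + y^2)) = -x/y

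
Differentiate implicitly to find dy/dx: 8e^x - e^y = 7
Take d/dx of both sides. Since y is implicitly a function of x, the chain rule attaches a y' = dy/dx factor whenever we differentiate through y.

Set F(x, y) = (left side) − (right side), so the curve is F = 0. Differentiating each term of F:
  d/dx[8e^(x)] = 8e^(x)
  d/dx[-e^(y)] = -y'·e^(y)
  d/dx[-7] = 0

Collecting, the y'-free part is the partial derivative in x and the y' coefficient is the partial derivative in y:
  ∂F/∂x = 8e^(x)
  ∂F/∂y = -e^(y)

so d/dx[F(x, y(x))] = ∂F/∂x + (∂F/∂y)·y' = 0. Rearranging,
  dy/dx = -(∂F/∂x)/(∂F/∂y) = -(8e^(x))/(-e^(y)) = 8e^(x - y)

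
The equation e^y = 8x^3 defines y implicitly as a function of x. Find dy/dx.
Differentiate the relation implicitly: treat y = y(x) and apply the chain rule, so every y-derivative picks up a y' = dy/dx factor.

With everything moved to the left-hand side, differentiate term by term:
  d/dx[-8x^3] = -24x^2
  d/dx[e^(y)] = y'·e^(y)

Separating the contributions that come from x directly and those that come through y:
  without y':      -24x^2
  multiplying y':  e^(y)

so (-24x^2) + (e^(y))·y' = 0, and therefore
  dy/dx = -(-24x^2)/(e^(y)) = 24x^2e^(-y)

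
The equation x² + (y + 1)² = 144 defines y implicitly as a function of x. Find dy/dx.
Differentiate the relation implicitly: treat y = y(x) and apply the chain rule, so every y-derivative picks up a y' = dy/dx factor.

With everything moved to the left-hand side, differentiate term by term:
  d/dx[x^2] = 2x
  d/dx[(y + 1)^2] = 2·y'(y + 1)
  d/dx[-144] = 0

Separating the contributions that come from x directly and those that come through y:
  without y':      2x
  multiplying y':  2y + 2

so (2x) + (2y + 2)·y' = 0, and therefore
  dy/dx = -(2x)/(2y + 2) = -x/(y + 1)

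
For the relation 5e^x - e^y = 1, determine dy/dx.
Apply d/dx to both sides, remembering that y depends on x. Each occurrence of y therefore brings in a y' = dy/dx via the chain rule.

With F(x, y) equal to the left-hand side minus the right, differentiate F term by term:
  d/dx[5e^(x)] = 5e^(x)
  d/dx[-e^(y)] = -y'·e^(y)
  d/dx[-1] = 0
Adding these up, d/dx[F] = 0 becomes
  (5e^(x)) + (-e^(y))·y' = 0,
so isolating y',
  dy/dx = -(5e^(x))/(-e^(y)) = 5e^(x - y)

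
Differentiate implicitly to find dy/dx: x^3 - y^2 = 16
Apply d/dx to both sides, remembering that y depends on x. Each occurrence of y therefore brings in a y' = dy/dx via the chain rule.

With F(x, y) equal to the left-hand side minus the right, differentiate F term by term:
  d/dx[x^3] = 3x^2
  d/dx[-y^2] = -2y·y'
  d/dx[-16] = 0
Adding these up, d/dx[F] = 0 becomes
  (3x^2) + (-2y)·y' = 0,
so isolating y',
  dy/dx = -(3x^2)/(-2y) = 3x^2/(2y)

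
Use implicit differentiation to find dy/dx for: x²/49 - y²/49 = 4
Differentiate both sides with respect to x, treating y as y(x). By the chain rule, any term containing y contributes a factor of y' = dy/dx when we differentiate it.

Move every term to one side and write the relation as F(x, y) = 0. Term by term,
  d/dx[x^2/49] = 2x/49
  d/dx[-y^2/49] = -2y·y'/49
  d/dx[-4] = 0

The pieces without y' make up ∂F/∂x and the coefficient of y' is ∂F/∂y:
  ∂F/∂x = 2x/49,
  ∂F/∂y = -2y/49.

Since d/dx[F] = ∂F/∂x + (∂F/∂y)·y' = 0, solve for y':
  (∂F/∂y)·y' = -∂F/∂x
  dy/dx = -(∂F/∂x)/(∂F/∂y) = -(2x/49)/(-2y/49) = x/y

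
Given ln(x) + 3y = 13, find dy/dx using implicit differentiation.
Differentiate the relation implicitly: treat y = y(x) and apply the chain rule, so every y-derivative picks up a y' = dy/dx factor.

With everything moved to the left-hand side, differentiate term by term:
  d/dx[3y] = 3·y'
  d/dx[ln(x)] = 1/x
  d/dx[-13] = 0

Separating the contributions that come from x directly and those that come through y:
  without y':      1/x
  multiplying y':  3

so (1/x) + (3)·y' = 0, and therefore
  dy/dx = -(1/x)/(3) = -1/(3x)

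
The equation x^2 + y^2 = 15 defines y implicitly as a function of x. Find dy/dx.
Apply d/dx to both sides, remembering that y depends on x. Each occurrence of y therefore brings in a y' = dy/dx via the chain rule.

With F(x, y) equal to the left-hand side minus the right, differentiate F term by term:
  d/dx[x^2] = 2x
  d/dx[y^2] = 2y·y'
  d/dx[-15] = 0
Adding these up, d/dx[F] = 0 becomes
  (2x) + (2y)·y' = 0,
so isolating y',
  dy/dx = -(2x)/(2y) = -x/y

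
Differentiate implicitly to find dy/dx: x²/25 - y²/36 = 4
Take d/dx of both sides. Since y is implicitly a function of x, the chain rule attaches a y' = dy/dx factor whenever we differentiate through y.

Set F(x, y) = (left side) − (right side), so the curve is F = 0. Differentiating each term of F:
  d/dx[x^2/25] = 2x/25
  d/dx[-y^2/36] = -y·y'/18
  d/dx[-4] = 0

Collecting, the y'-free part is the partial derivative in x and the y' coefficient is the partial derivative in y:
  ∂F/∂x = 2x/25
  ∂F/∂y = -y/18

so d/dx[F(x, y(x))] = ∂F/∂x + (∂F/∂y)·y' = 0. Rearranging,
  dy/dx = -(∂F/∂x)/(∂F/∂y) = -(2x/25)/(-y/18) = 36x/(25y)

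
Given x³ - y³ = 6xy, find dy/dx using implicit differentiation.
Take d/dx of both sides. Since y is implicitly a function of x, the chain rule attaches a y' = dy/dx factor whenever we differentiate through y.

Set F(x, y) = (left side) − (right side), so the curve is F = 0. Differentiating each term of F:
  d/dx[x^3] = 3x^2
  d/dx[-6xy] = -6x·y' - 6y
  d/dx[-y^3] = -3y^2·y'

Collecting, the y'-free part is the partial derivative in x and the y' coefficient is the partial derivative in y:
  ∂F/∂x = 3x^2 - 6y
  ∂F/∂y = -6x - 3y^2

so d/dx[F(x, y(x))] = ∂F/∂x + (∂F/∂y)·y' = 0. Rearranging,
  dy/dx = -(∂F/∂x)/(∂F/∂y) = -(3x^2 - 6y)/(-6x - 3y^2) = (x^2 - 2y)/(2x + y^2)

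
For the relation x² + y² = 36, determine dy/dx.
Take d/dx of both sides. Since y is implicitly a function of x, the chain rule attaches a y' = dy/dx factor whenever we differentiate through y.

Set F(x, y) = (left side) − (right side), so the curve is F = 0. Differentiating each term of F:
  d/dx[x^2] = 2x
  d/dx[y^2] = 2y·y'
  d/dx[-36] = 0

Collecting, the y'-free part is the partial derivative in x and the y' coefficient is the partial derivative in y:
  ∂F/∂x = 2x
  ∂F/∂y = 2y

so d/dx[F(x, y(x))] = ∂F/∂x + (∂F/∂y)·y' = 0. Rearranging,
  dy/dx = -(∂F/∂x)/(∂F/∂y) = -(2x)/(2y) = -x/y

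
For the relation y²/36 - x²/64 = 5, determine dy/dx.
Apply d/dx to both sides, remembering that y depends on x. Each occurrence of y therefore brings in a y' = dy/dx via the chain rule.

With F(x, y) equal to the left-hand side minus the right, differentiate F term by term:
  d/dx[-x^2/64] = -x/32
  d/dx[y^2/36] = y·y'/18
  d/dx[-5] = 0
Adding these up, d/dx[F] = 0 becomes
  (-x/32) + (y/18)·y' = 0,
so isolating y',
  dy/dx = -(-x/32)/(y/18) = 9x/(16y)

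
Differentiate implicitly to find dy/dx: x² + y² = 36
Differentiate both sides with respect to x, treating y as y(x). By the chain rule, any term containing y contributes a factor of y' = dy/dx when we differentiate it.

Move every term to one side and write the relation as F(x, y) = 0. Term by term,
  d/dx[x^2] = 2x
  d/dx[y^2] = 2y·y'
  d/dx[-36] = 0

The pieces without y' make up ∂F/∂x and the coefficient of y' is ∂F/∂y:
  ∂F/∂x = 2x,
  ∂F/∂y = 2y.

Since d/dx[F] = ∂F/∂x + (∂F/∂y)·y' = 0, solve for y':
  (∂F/∂y)·y' = -∂F/∂x
  dy/dx = -(∂F/∂x)/(∂F/∂y) = -(2x)/(2y) = -x/y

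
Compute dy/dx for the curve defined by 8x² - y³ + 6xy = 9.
Take d/dx of both sides. Since y is implicitly a function of x, the chain rule attaches a y' = dy/dx factor whenever we differentiate through y.

Set F(x, y) = (left side) − (right side), so the curve is F = 0. Differentiating each term of F:
  d/dx[8x^2] = 16x
  d/dx[6xy] = 6x·y' + 6y
  d/dx[-y^3] = -3y^2·y'
  d/dx[-9] = 0

Collecting, the y'-free part is the partial derivative in x and the y' coefficient is the partial derivative in y:
  ∂F/∂x = 16x + 6y
  ∂F/∂y = 6x - 3y^2

so d/dx[F(x, y(x))] = ∂F/∂x + (∂F/∂y)·y' = 0. Rearranging,
  dy/dx = -(∂F/∂x)/(∂F/∂y) = -(16x + 6y)/(6x - 3y^2) = 2(-8x - 3y)/(3(2x - y^2))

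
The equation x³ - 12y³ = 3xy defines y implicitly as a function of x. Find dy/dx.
Take d/dx of both sides. Since y is implicitly a function of x, the chain rule attaches a y' = dy/dx factor whenever we differentiate through y.

Set F(x, y) = (left side) − (right side), so the curve is F = 0. Differentiating each term of F:
  d/dx[x^3] = 3x^2
  d/dx[-3xy] = -3x·y' - 3y
  d/dx[-12y^3] = -36y^2·y'

Collecting, the y'-free part is the partial derivative in x and the y' coefficient is the partial derivative in y:
  ∂F/∂x = 3x^2 - 3y
  ∂F/∂y = -3x - 36y^2

so d/dx[F(x, y(x))] = ∂F/∂x + (∂F/∂y)·y' = 0. Rearranging,
  dy/dx = -(∂F/∂x)/(∂F/∂y) = -(3x^2 - 3y)/(-3x - 36y^2) = (x^2 - y)/(x + 12y^2)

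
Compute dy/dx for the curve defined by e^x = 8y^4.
Take d/dx of both sides. Since y is implicitly a function of x, the chain rule attaches a y' = dy/dx factor whenever we differentiate through y.

Set F(x, y) = (left side) − (right side), so the curve is F = 0. Differentiating each term of F:
  d/dx[-8y^4] = -32y^3·y'
  d/dx[e^(x)] = e^(x)

Collecting, the y'-free part is the partial derivative in x and the y' coefficient is the partial derivative in y:
  ∂F/∂x = e^(x)
  ∂F/∂y = -32y^3

so d/dx[F(x, y(x))] = ∂F/∂x + (∂F/∂y)·y' = 0. Rearranging,
  dy/dx = -(∂F/∂x)/(∂F/∂y) = -(e^(x))/(-32y^3) = e^(x)/(32y^3)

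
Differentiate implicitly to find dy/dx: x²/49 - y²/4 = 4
Differentiate both sides with respect to x, treating y as y(x). By the chain rule, any term containing y contributes a factor of y' = dy/dx when we differentiate it.

Move every term to one side and write the relation as F(x, y) = 0. Term by term,
  d/dx[x^2/49] = 2x/49
  d/dx[-y^2/4] = -y·y'/2
  d/dx[-4] = 0

The pieces without y' make up ∂F/∂x and the coefficient of y' is ∂F/∂y:
  ∂F/∂x = 2x/49,
  ∂F/∂y = -y/2.

Since d/dx[F] = ∂F/∂x + (∂F/∂y)·y' = 0, solve for y':
  (∂F/∂y)·y' = -∂F/∂x
  dy/dx = -(∂F/∂x)/(∂F/∂y) = -(2x/49)/(-y/2) = 4x/(49y)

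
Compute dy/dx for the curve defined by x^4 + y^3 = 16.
Apply d/dx to both sides, remembering that y depends on x. Each occurrence of y therefore brings in a y' = dy/dx via the chain rule.

With F(x, y) equal to the left-hand side minus the right, differentiate F term by term:
  d/dx[x^4] = 4x^3
  d/dx[y^3] = 3y^2·y'
  d/dx[-16] = 0
Adding these up, d/dx[F] = 0 becomes
  (4x^3) + (3y^2)·y' = 0,
so isolating y',
  dy/dx = -(4x^3)/(3y^2) = -4x^3/(3y^2)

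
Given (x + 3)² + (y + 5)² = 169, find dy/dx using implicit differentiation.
Apply d/dx to both sides, remembering that y depends on x. Each occurrence of y therefore brings in a y' = dy/dx via the chain rule.

With F(x, y) equal to the left-hand side minus the right, differentiate F term by term:
  d/dx[(x + 3)^2] = 2x + 6
  d/dx[(y + 5)^2] = 2·y'(y + 5)
  d/dx[-169] = 0
Adding these up, d/dx[F] = 0 becomes
  (2x + 6) + (2y + 10)·y' = 0,
so isolating y',
  dy/dx = -(2x + 6)/(2y + 10) = (-x - 3)/(y + 5)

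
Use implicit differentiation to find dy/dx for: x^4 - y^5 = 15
Apply d/dx to both sides, remembering that y depends on x. Each occurrence of y therefore brings in a y' = dy/dx via the chain rule.

With F(x, y) equal to the left-hand side minus the right, differentiate F term by term:
  d/dx[x^4] = 4x^3
  d/dx[-y^5] = -5y^4·y'
  d/dx[-15] = 0
Adding these up, d/dx[F] = 0 becomes
  (4x^3) + (-5y^4)·y' = 0,
so isolating y',
  dy/dx = -(4x^3)/(-5y^4) = 4x^3/(5y^4)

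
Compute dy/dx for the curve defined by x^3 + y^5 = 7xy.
Take d/dx of both sides. Since y is implicitly a function of x, the chain rule attaches a y' = dy/dx factor whenever we differentiate through y.

Set F(x, y) = (left side) − (right side), so the curve is F = 0. Differentiating each term of F:
  d/dx[x^3] = 3x^2
  d/dx[-7xy] = -7x·y' - 7y
  d/dx[y^5] = 5y^4·y'

Collecting, the y'-free part is the partial derivative in x and the y' coefficient is the partial derivative in y:
  ∂F/∂x = 3x^2 - 7y
  ∂F/∂y = -7x + 5y^4

so d/dx[F(x, y(x))] = ∂F/∂x + (∂F/∂y)·y' = 0. Rearranging,
  dy/dx = -(∂F/∂x)/(∂F/∂y) = -(3x^2 - 7y)/(-7x + 5y^4) = (3x^2 - 7y)/(7x - 5y^4)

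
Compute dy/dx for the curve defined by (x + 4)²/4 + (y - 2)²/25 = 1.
Take d/dx of both sides. Since y is implicitly a function of x, the chain rule attaches a y' = dy/dx factor whenever we differentiate through y.

Set F(x, y) = (left side) − (right side), so the curve is F = 0. Differentiating each term of F:
  d/dx[(x + 4)^2/4] = x/2 + 2
  d/dx[(y - 2)^2/25] = 2·y'(y - 2)/25
  d/dx[-1] = 0

Collecting, the y'-free part is the partial derivative in x and the y' coefficient is the partial derivative in y:
  ∂F/∂x = x/2 + 2
  ∂F/∂y = 2y/25 - 4/25

so d/dx[F(x, y(x))] = ∂F/∂x + (∂F/∂y)·y' = 0. Rearranging,
  dy/dx = -(∂F/∂x)/(∂F/∂y) = -(x/2 + 2)/(2y/25 - 4/25)
        = -((x + 4)/2)/(2(y - 2)/25) = 25(-x - 4)/(4(y - 2))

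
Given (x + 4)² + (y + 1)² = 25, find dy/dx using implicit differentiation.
Apply d/dx to both sides, remembering that y depends on x. Each occurrence of y therefore brings in a y' = dy/dx via the chain rule.

With F(x, y) equal to the left-hand side minus the right, differentiate F term by term:
  d/dx[(x + 4)^2] = 2x + 8
  d/dx[(y + 1)^2] = 2·y'(y + 1)
  d/dx[-25] = 0
Adding these up, d/dx[F] = 0 becomes
  (2x + 8) + (2y + 2)·y' = 0,
so isolating y',
  dy/dx = -(2x + 8)/(2y + 2) = (-x - 4)/(y + 1)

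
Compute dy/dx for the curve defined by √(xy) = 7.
Take d/dx of both sides. Since y is implicitly a function of x, the chain rule attaches a y' = dy/dx factor whenever we differentiate through y.

Set F(x, y) = (left side) − (right side), so the curve is F = 0. Differentiating each term of F:
  d/dx[√(xy)] = √(xy)(x·y'/2 + y/2)/(xy)
  d/dx[-7] = 0

Collecting, the y'-free part is the partial derivative in x and the y' coefficient is the partial derivative in y:
  ∂F/∂x = √(xy)/(2x)
  ∂F/∂y = √(xy)/(2y)

so d/dx[F(x, y(x))] = ∂F/∂x + (∂F/∂y)·y' = 0. Rearranging,
  dy/dx = -(∂F/∂x)/(∂F/∂y) = -(√(xy)/(2x))/(√(xy)/(2y)) = -y/x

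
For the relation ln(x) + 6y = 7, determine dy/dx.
Take d/dx of both sides. Since y is implicitly a function of x, the chain rule attaches a y' = dy/dx factor whenever we differentiate through y.

Set F(x, y) = (left side) − (right side), so the curve is F = 0. Differentiating each term of F:
  d/dx[6y] = 6·y'
  d/dx[ln(x)] = 1/x
  d/dx[-7] = 0

Collecting, the y'-free part is the partial derivative in x and the y' coefficient is the partial derivative in y:
  ∂F/∂x = 1/x
  ∂F/∂y = 6

so d/dx[F(x, y(x))] = ∂F/∂x + (∂F/∂y)·y' = 0. Rearranging,
  dy/dx = -(∂F/∂x)/(∂F/∂y) = -(1/x)/(6) = -1/(6x)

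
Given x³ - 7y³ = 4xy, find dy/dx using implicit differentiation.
Take d/dx of both sides. Since y is implicitly a function of x, the chain rule attaches a y' = dy/dx factor whenever we differentiate through y.

Set F(x, y) = (left side) − (right side), so the curve is F = 0. Differentiating each term of F:
  d/dx[x^3] = 3x^2
  d/dx[-4xy] = -4x·y' - 4y
  d/dx[-7y^3] = -21y^2·y'

Collecting, the y'-free part is the partial derivative in x and the y' coefficient is the partial derivative in y:
  ∂F/∂x = 3x^2 - 4y
  ∂F/∂y = -4x - 21y^2

so d/dx[F(x, y(x))] = ∂F/∂x + (∂F/∂y)·y' = 0. Rearranging,
  dy/dx = -(∂F/∂x)/(∂F/∂y) = -(3x^2 - 4y)/(-4x - 21y^2) = (3x^2 - 4y)/(4x + 21y^2)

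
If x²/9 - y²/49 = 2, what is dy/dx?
Differentiate the relation implicitly: treat y = y(x) and apply the chain rule, so every y-derivative picks up a y' = dy/dx factor.

With everything moved to the left-hand side, differentiate term by term:
  d/dx[x^2/9] = 2x/9
  d/dx[-y^2/49] = -2y·y'/49
  d/dx[-2] = 0

Separating the contributions that come from x directly and those that come through y:
  without y':      2x/9
  multiplying y':  -2y/49

so (2x/9) + (-2y/49)·y' = 0, and therefore
  dy/dx = -(2x/9)/(-2y/49) = 49x/(9y)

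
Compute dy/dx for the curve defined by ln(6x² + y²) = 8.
Take d/dx of both sides. Since y is implicitly a function of x, the chain rule attaches a y' = dy/dx factor whenever we differentiate through y.

Set F(x, y) = (left side) − (right side), so the curve is F = 0. Differentiating each term of F:
  d/dx[ln(6x^2 + y^2)] = (12x + 2y·y')/(6x^2 + y^2)
  d/dx[-8] = 0

Collecting, the y'-free part is the partial derivative in x and the y' coefficient is the partial derivative in y:
  ∂F/∂x = 12x/(6x^2 + y^2)
  ∂F/∂y = 2y/(6x^2 + y^2)

so d/dx[F(x, y(x))] = ∂F/∂x + (∂F/∂y)·y' = 0. Rearranging,
  dy/dx = -(∂F/∂x)/(∂F/∂y) = -(12x/(6x^2 + y^2))/(2y/(6x^2 + y^2)) = -6x/y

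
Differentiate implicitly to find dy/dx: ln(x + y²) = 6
Differentiate the relation implicitly: treat y = y(x) and apply the chain rule, so every y-derivative picks up a y' = dy/dx factor.

With everything moved to the left-hand side, differentiate term by term:
  d/dx[ln(x + y^2)] = (2y·y' + 1)/(x + y^2)
  d/dx[-6] = 0

Separating the contributions that come from x directly and those that come through y:
  without y':      1/(x + y^2)
  multiplying y':  2y/(x + y^2)

so (1/(x + y^2)) + (2y/(x + y^2))·y' = 0, and therefore
  dy/dx = -(1/(x + y^2))/(2y/(x + y^2)) = -1/(2y)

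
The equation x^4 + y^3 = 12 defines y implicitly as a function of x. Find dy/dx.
Apply d/dx to both sides, remembering that y depends on x. Each occurrence of y therefore brings in a y' = dy/dx via the chain rule.

With F(x, y) equal to the left-hand side minus the right, differentiate F term by term:
  d/dx[x^4] = 4x^3
  d/dx[y^3] = 3y^2·y'
  d/dx[-12] = 0
Adding these up, d/dx[F] = 0 becomes
  (4x^3) + (3y^2)·y' = 0,
so isolating y',
  dy/dx = -(4x^3)/(3y^2) = -4x^3/(3y^2)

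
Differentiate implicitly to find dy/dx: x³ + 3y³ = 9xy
Differentiate both sides with respect to x, treating y as y(x). By the chain rule, any term containing y contributes a factor of y' = dy/dx when we differentiate it.

Move every term to one side and write the relation as F(x, y) = 0. Term by term,
  d/dx[x^3] = 3x^2
  d/dx[-9xy] = -9x·y' - 9y
  d/dx[3y^3] = 9y^2·y'

The pieces without y' make up ∂F/∂x and the coefficient of y' is ∂F/∂y:
  ∂F/∂x = 3x^2 - 9y,
  ∂F/∂y = -9x + 9y^2.

Since d/dx[F] = ∂F/∂x + (∂F/∂y)·y' = 0, solve for y':
  (∂F/∂y)·y' = -∂F/∂x
  dy/dx = -(∂F/∂x)/(∂F/∂y) = -(3x^2 - 9y)/(-9x + 9y^2) = (x^2/3 - y)/(x - y^2)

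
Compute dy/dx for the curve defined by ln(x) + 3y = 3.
Differentiate both sides with respect to x, treating y as y(x). By the chain rule, any term containing y contributes a factor of y' = dy/dx when we differentiate it.

Move every term to one side and write the relation as F(x, y) = 0. Term by term,
  d/dx[3y] = 3·y'
  d/dx[ln(x)] = 1/x
  d/dx[-3] = 0

The pieces without y' make up ∂F/∂x and the coefficient of y' is ∂F/∂y:
  ∂F/∂x = 1/x,
  ∂F/∂y = 3.

Since d/dx[F] = ∂F/∂x + (∂F/∂y)·y' = 0, solve for y':
  (∂F/∂y)·y' = -∂F/∂x
  dy/dx = -(∂F/∂x)/(∂F/∂y) = -(1/x)/(3) = -1/(3x)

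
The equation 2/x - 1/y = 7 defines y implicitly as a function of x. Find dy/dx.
Differentiate both sides with respect to x, treating y as y(x). By the chain rule, any term containing y contributes a factor of y' = dy/dx when we differentiate it.

Move every term to one side and write the relation as F(x, y) = 0. Term by term,
  d/dx[-1/y] = y'/y^2
  d/dx[2/x] = -2/x^2
  d/dx[-7] = 0

The pieces without y' make up ∂F/∂x and the coefficient of y' is ∂F/∂y:
  ∂F/∂x = -2/x^2,
  ∂F/∂y = y^(-2).

Since d/dx[F] = ∂F/∂x + (∂F/∂y)·y' = 0, solve for y':
  (∂F/∂y)·y' = -∂F/∂x
  dy/dx = -(∂F/∂x)/(∂F/∂y) = -(-2/x^2)/(y^(-2)) = 2y^2/x^2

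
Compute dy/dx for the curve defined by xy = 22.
Take d/dx of both sides. Since y is implicitly a function of x, the chain rule attaches a y' = dy/dx factor whenever we differentiate through y.

Set F(x, y) = (left side) − (right side), so the curve is F = 0. Differentiating each term of F:
  d/dx[xy] = x·y' + y
  d/dx[-22] = 0

Collecting, the y'-free part is the partial derivative in x and the y' coefficient is the partial derivative in y:
  ∂F/∂x = y
  ∂F/∂y = x

so d/dx[F(x, y(x))] = ∂F/∂x + (∂F/∂y)·y' = 0. Rearranging,
  dy/dx = -(∂F/∂x)/(∂F/∂y) = -(y)/(x) = -y/x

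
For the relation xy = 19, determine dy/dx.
Differentiate the relation implicitly: treat y = y(x) and apply the chain rule, so every y-derivative picks up a y' = dy/dx factor.

With everything moved to the left-hand side, differentiate term by term:
  d/dx[xy] = x·y' + y
  d/dx[-19] = 0

Separating the contributions that come from x directly and those that come through y:
  without y':      y
  multiplying y':  x

so (y) + (x)·y' = 0, and therefore
  dy/dx = -(y)/(x) = -y/x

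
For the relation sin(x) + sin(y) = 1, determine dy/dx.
Differentiate both sides with respect to x, treating y as y(x). By the chain rule, any term containing y contributes a factor of y' = dy/dx when we differentiate it.

Move every term to one side and write the relation as F(x, y) = 0. Term by term,
  d/dx[sin(x)] = cos(x)
  d/dx[sin(y)] = y'·cos(y)
  d/dx[-1] = 0

The pieces without y' make up ∂F/∂x and the coefficient of y' is ∂F/∂y:
  ∂F/∂x = cos(x),
  ∂F/∂y = cos(y).

Since d/dx[F] = ∂F/∂x + (∂F/∂y)·y' = 0, solve for y':
  (∂F/∂y)·y' = -∂F/∂x
  dy/dx = -(∂F/∂x)/(∂F/∂y) = -(cos(x))/(cos(y)) = -cos(x)/cos(y)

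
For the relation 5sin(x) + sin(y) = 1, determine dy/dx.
Take d/dx of both sides. Since y is implicitly a function of x, the chain rule attaches a y' = dy/dx factor whenever we differentiate through y.

Set F(x, y) = (left side) − (right side), so the curve is F = 0. Differentiating each term of F:
  d/dx[5sin(x)] = 5cos(x)
  d/dx[sin(y)] = y'·cos(y)
  d/dx[-1] = 0

Collecting, the y'-free part is the partial derivative in x and the y' coefficient is the partial derivative in y:
  ∂F/∂x = 5cos(x)
  ∂F/∂y = cos(y)

so d/dx[F(x, y(x))] = ∂F/∂x + (∂F/∂y)·y' = 0. Rearranging,
  dy/dx = -(∂F/∂x)/(∂F/∂y) = -(5cos(x))/(cos(y)) = -5cos(x)/cos(y)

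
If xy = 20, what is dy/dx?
Take d/dx of both sides. Since y is implicitly a function of x, the chain rule attaches a y' = dy/dx factor whenever we differentiate through y.

Set F(x, y) = (left side) − (right side), so the curve is F = 0. Differentiating each term of F:
  d/dx[xy] = x·y' + y
  d/dx[-20] = 0

Collecting, the y'-free part is the partial derivative in x and the y' coefficient is the partial derivative in y:
  ∂F/∂x = y
  ∂F/∂y = x

so d/dx[F(x, y(x))] = ∂F/∂x + (∂F/∂y)·y' = 0. Rearranging,
  dy/dx = -(∂F/∂x)/(∂F/∂y) = -(y)/(x) = -y/x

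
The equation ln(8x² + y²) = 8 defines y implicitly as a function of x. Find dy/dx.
Apply d/dx to both sides, remembering that y depends on x. Each occurrence of y therefore brings in a y' = dy/dx via the chain rule.

With F(x, y) equal to the left-hand side minus the right, differentiate F term by term:
  d/dx[ln(8x^2 + y^2)] = (16x + 2y·y')/(8x^2 + y^2)
  d/dx[-8] = 0
Adding these up, d/dx[F] = 0 becomes
  (16x/(8x^2 + y^2)) + (2y/(8x^2 + y^2))·y' = 0,
so isolating y',
  dy/dx = -(16x/(8x^2 + y^2))/(2y/(8x^2 + y^2)) = -8x/y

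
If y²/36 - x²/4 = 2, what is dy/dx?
Differentiate both sides with respect to x, treating y as y(x). By the chain rule, any term containing y contributes a factor of y' = dy/dx when we differentiate it.

Move every term to one side and write the relation as F(x, y) = 0. Term by term,
  d/dx[-x^2/4] = -x/2
  d/dx[y^2/36] = y·y'/18
  d/dx[-2] = 0

The pieces without y' make up ∂F/∂x and the coefficient of y' is ∂F/∂y:
  ∂F/∂x = -x/2,
  ∂F/∂y = y/18.

Since d/dx[F] = ∂F/∂x + (∂F/∂y)·y' = 0, solve for y':
  (∂F/∂y)·y' = -∂F/∂x
  dy/dx = -(∂F/∂x)/(∂F/∂y) = -(-x/2)/(y/18) = 9x/y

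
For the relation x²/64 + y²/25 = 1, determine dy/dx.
Apply d/dx to both sides, remembering that y depends on x. Each occurrence of y therefore brings in a y' = dy/dx via the chain rule.

With F(x, y) equal to the left-hand side minus the right, differentiate F term by term:
  d/dx[x^2/64] = x/32
  d/dx[y^2/25] = 2y·y'/25
  d/dx[-1] = 0
Adding these up, d/dx[F] = 0 becomes
  (x/32) + (2y/25)·y' = 0,
so isolating y',
  dy/dx = -(x/32)/(2y/25) = -25x/(64y)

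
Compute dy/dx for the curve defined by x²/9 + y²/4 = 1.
Differentiate both sides with respect to x, treating y as y(x). By the chain rule, any term containing y contributes a factor of y' = dy/dx when we differentiate it.

Move every term to one side and write the relation as F(x, y) = 0. Term by term,
  d/dx[x^2/9] = 2x/9
  d/dx[y^2/4] = y·y'/2
  d/dx[-1] = 0

The pieces without y' make up ∂F/∂x and the coefficient of y' is ∂F/∂y:
  ∂F/∂x = 2x/9,
  ∂F/∂y = y/2.

Since d/dx[F] = ∂F/∂x + (∂F/∂y)·y' = 0, solve for y':
  (∂F/∂y)·y' = -∂F/∂x
  dy/dx = -(∂F/∂x)/(∂F/∂y) = -(2x/9)/(y/2) = -4x/(9y)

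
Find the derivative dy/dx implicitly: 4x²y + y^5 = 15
Apply d/dx to both sides, remembering that y depends on x. Each occurrence of y therefore brings in a y' = dy/dx via the chain rule.

With F(x, y) equal to the left-hand side minus the right, differentiate F term by term:
  d/dx[4x^2y] = 4x^2·y' + 8xy
  d/dx[y^5] = 5y^4·y'
  d/dx[-15] = 0
Adding these up, d/dx[F] = 0 becomes
  (8xy) + (4x^2 + 5y^4)·y' = 0,
so isolating y',
  dy/dx = -(8xy)/(4x^2 + 5y^4) = -8xy/(4x^2 + 5y^4)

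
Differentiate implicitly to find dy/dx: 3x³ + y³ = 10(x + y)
Differentiate both sides with respect to x, treating y as y(x). By the chain rule, any term containing y contributes a factor of y' = dy/dx when we differentiate it.

Move every term to one side and write the relation as F(x, y) = 0. Term by term,
  d/dx[3x^3] = 9x^2
  d/dx[-10x] = -10
  d/dx[y^3] = 3y^2·y'
  d/dx[-10y] = -10·y'

The pieces without y' make up ∂F/∂x and the coefficient of y' is ∂F/∂y:
  ∂F/∂x = 9x^2 - 10,
  ∂F/∂y = 3y^2 - 10.

Since d/dx[F] = ∂F/∂x + (∂F/∂y)·y' = 0, solve for y':
  (∂F/∂y)·y' = -∂F/∂x
  dy/dx = -(∂F/∂x)/(∂F/∂y) = -(9x^2 - 10)/(3y^2 - 10) = (10 - 9x^2)/(3y^2 - 10)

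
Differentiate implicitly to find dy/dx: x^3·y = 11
Differentiate both sides with respect to x, treating y as y(x). By the chain rule, any term containing y contributes a factor of y' = dy/dx when we differentiate it.

Move every term to one side and write the relation as F(x, y) = 0. Term by term,
  d/dx[x^3y] = x^3·y' + 3x^2y
  d/dx[-11] = 0

The pieces without y' make up ∂F/∂x and the coefficient of y' is ∂F/∂y:
  ∂F/∂x = 3x^2y,
  ∂F/∂y = x^3.

Since d/dx[F] = ∂F/∂x + (∂F/∂y)·y' = 0, solve for y':
  (∂F/∂y)·y' = -∂F/∂x
  dy/dx = -(∂F/∂x)/(∂F/∂y) = -(3x^2y)/(x^3) = -3y/x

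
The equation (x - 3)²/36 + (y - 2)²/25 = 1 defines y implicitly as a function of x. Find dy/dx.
Apply d/dx to both sides, remembering that y depends on x. Each occurrence of y therefore brings in a y' = dy/dx via the chain rule.

With F(x, y) equal to the left-hand side minus the right, differentiate F term by term:
  d/dx[(x - 3)^2/36] = x/18 - 1/6
  d/dx[(y - 2)^2/25] = 2·y'(y - 2)/25
  d/dx[-1] = 0
Adding these up, d/dx[F] = 0 becomes
  (x/18 - 1/6) + (2y/25 - 4/25)·y' = 0,
so isolating y',
  dy/dx = -(x/18 - 1/6)/(2y/25 - 4/25)
        = -((x - 3)/18)/(2(y - 2)/25) = 25(3 - x)/(36(y - 2))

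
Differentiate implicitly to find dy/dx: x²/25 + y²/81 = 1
Apply d/dx to both sides, remembering that y depends on x. Each occurrence of y therefore brings in a y' = dy/dx via the chain rule.

With F(x, y) equal to the left-hand side minus the right, differentiate F term by term:
  d/dx[x^2/25] = 2x/25
  d/dx[y^2/81] = 2y·y'/81
  d/dx[-1] = 0
Adding these up, d/dx[F] = 0 becomes
  (2x/25) + (2y/81)·y' = 0,
so isolating y',
  dy/dx = -(2x/25)/(2y/81) = -81x/(25y)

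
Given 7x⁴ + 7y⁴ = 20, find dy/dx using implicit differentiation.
Apply d/dx to both sides, remembering that y depends on x. Each occurrence of y therefore brings in a y' = dy/dx via the chain rule.

With F(x, y) equal to the left-hand side minus the right, differentiate F term by term:
  d/dx[7x^4] = 28x^3
  d/dx[7y^4] = 28y^3·y'
  d/dx[-20] = 0
Adding these up, d/dx[F] = 0 becomes
  (28x^3) + (28y^3)·y' = 0,
so isolating y',
  dy/dx = -(28x^3)/(28y^3) = -x^3/y^3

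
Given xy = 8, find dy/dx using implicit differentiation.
Differentiate the relation implicitly: treat y = y(x) and apply the chain rule, so every y-derivative picks up a y' = dy/dx factor.

With everything moved to the left-hand side, differentiate term by term:
  d/dx[xy] = x·y' + y
  d/dx[-8] = 0

Separating the contributions that come from x directly and those that come through y:
  without y':      y
  multiplying y':  x

so (y) + (x)·y' = 0, and therefore
  dy/dx = -(y)/(x) = -y/x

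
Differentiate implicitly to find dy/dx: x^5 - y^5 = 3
Differentiate the relation implicitly: treat y = y(x) and apply the chain rule, so every y-derivative picks up a y' = dy/dx factor.

With everything moved to the left-hand side, differentiate term by term:
  d/dx[x^5] = 5x^4
  d/dx[-y^5] = -5y^4·y'
  d/dx[-3] = 0

Separating the contributions that come from x directly and those that come through y:
  without y':      5x^4
  multiplying y':  -5y^4

so (5x^4) + (-5y^4)·y' = 0, and therefore
  dy/dx = -(5x^4)/(-5y^4) = x^4/y^4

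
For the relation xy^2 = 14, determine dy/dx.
Take d/dx of both sides. Since y is implicitly a function of x, the chain rule attaches a y' = dy/dx factor whenever we differentiate through y.

Set F(x, y) = (left side) − (right side), so the curve is F = 0. Differentiating each term of F:
  d/dx[xy^2] = 2xy·y' + y^2
  d/dx[-14] = 0

Collecting, the y'-free part is the partial derivative in x and the y' coefficient is the partial derivative in y:
  ∂F/∂x = y^2
  ∂F/∂y = 2xy

so d/dx[F(x, y(x))] = ∂F/∂x + (∂F/∂y)·y' = 0. Rearranging,
  dy/dx = -(∂F/∂x)/(∂F/∂y) = -(y^2)/(2xy) = -y/(2x)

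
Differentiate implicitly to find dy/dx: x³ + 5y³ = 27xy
Differentiate the relation implicitly: treat y = y(x) and apply the chain rule, so every y-derivative picks up a y' = dy/dx factor.

With everything moved to the left-hand side, differentiate term by term:
  d/dx[x^3] = 3x^2
  d/dx[-27xy] = -27x·y' - 27y
  d/dx[5y^3] = 15y^2·y'

Separating the contributions that come from x directly and those that come through y:
  without y':      3x^2 - 27y
  multiplying y':  -27x + 15y^2

so (3x^2 - 27y) + (-27x + 15y^2)·y' = 0, and therefore
  dy/dx = -(3x^2 - 27y)/(-27x + 15y^2) = (x^2 - 9y)/(9x - 5y^2)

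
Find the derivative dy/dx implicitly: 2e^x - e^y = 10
Differentiate the relation implicitly: treat y = y(x) and apply the chain rule, so every y-derivative picks up a y' = dy/dx factor.

With everything moved to the left-hand side, differentiate term by term:
  d/dx[2e^(x)] = 2e^(x)
  d/dx[-e^(y)] = -y'·e^(y)
  d/dx[-10] = 0

Separating the contributions that come from x directly and those that come through y:
  without y':      2e^(x)
  multiplying y':  -e^(y)

so (2e^(x)) + (-e^(y))·y' = 0, and therefore
  dy/dx = -(2e^(x))/(-e^(y)) = 2e^(x - y)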